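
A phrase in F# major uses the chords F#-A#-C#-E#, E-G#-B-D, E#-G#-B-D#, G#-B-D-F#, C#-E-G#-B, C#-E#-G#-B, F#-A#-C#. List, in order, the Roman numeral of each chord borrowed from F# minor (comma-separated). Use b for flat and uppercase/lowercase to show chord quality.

F# major has the diatonic set F#, G#m, A#m, B, C#, D#m, E#dim. F#–A#–C#–E# = F#maj7, E#–G#–B–D# = E#m7b5, C#–E#–G#–B = C#7 and F#–A#–C# = F# all belong to that set. But E–G#–B–D is foreign: the diatonic vii° on degree 7 is E#dim, whereas E7 comes from F# minor. It is labeled bVII7. But G#–B–D–F# is foreign: the diatonic ii on degree 2 is G#m, whereas G#m7b5 comes from F# minor. It is labeled iiø7. C#–E–G#–B doesn't fit — on degree 5 F# major would have C# (V). C#m7 is the degree-5 chord of F# minor, so it is the borrowed v7.

bVII7, iiø7, v7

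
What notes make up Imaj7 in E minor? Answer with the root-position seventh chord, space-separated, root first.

Imaj7 is built on scale degree 1, which is E in both E minor and its parallel. Building the major-seventh chord from the parallel major on E: E–G#–B–D#.

E G# B D#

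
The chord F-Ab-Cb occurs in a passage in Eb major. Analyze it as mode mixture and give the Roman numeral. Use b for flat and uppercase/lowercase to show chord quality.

F is scale degree 2 in Eb major. Diatonically Eb major has Fm (ii) on that degree; F–Ab–Cb is instead the diminished chord native to Eb minor, so it takes the label ii°.

ii°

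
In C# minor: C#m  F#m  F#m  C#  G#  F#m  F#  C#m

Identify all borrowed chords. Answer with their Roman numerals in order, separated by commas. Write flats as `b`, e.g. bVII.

C# minor has the diatonic set C#m, D#dim, E, F#m, G#, A, B (with V from harmonic minor). C#m, F#m and G# all belong to that set. But C# (C#–E#–G#) is foreign: the diatonic i on degree 1 is C#m, whereas C# comes from C# major. It is labeled I. But F# (F#–A#–C#) is foreign: the diatonic iv on degree 4 is F#m, whereas F# comes from C# major. It is labeled IV.

I, IV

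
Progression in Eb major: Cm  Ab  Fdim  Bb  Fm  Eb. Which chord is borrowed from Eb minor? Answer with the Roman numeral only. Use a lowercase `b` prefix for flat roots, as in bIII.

ii°

The diatonic triads in Eb major are Eb, Fm, Gm, Ab, Bb, Cm, Ddim. Cm, Ab, Bb, Fm and Eb all belong to that set. Fdim (F–Ab–Cb) doesn't fit — on degree 2 Eb major would have Fm (ii). Fdim is the degree-2 chord of Eb minor, so it is the borrowed ii°.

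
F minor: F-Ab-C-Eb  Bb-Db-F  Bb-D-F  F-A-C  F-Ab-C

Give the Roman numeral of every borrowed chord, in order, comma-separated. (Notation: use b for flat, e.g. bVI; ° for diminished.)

The diatonic triads in F minor (with V from harmonic minor) are Fm, Gdim, Ab, Bbm, C, Db, Eb. F–Ab–C–Eb = Fm7, Bb–Db–F = Bbm and F–Ab–C = Fm all belong to that set. Bb–D–F doesn't fit — on degree 4 F minor would have Bbm (iv). Bb is the degree-4 chord of F major, so it is the borrowed IV. F–A–C doesn't fit — on degree 1 F minor would have Fm (i). F is the degree-1 chord of F major, so it is the borrowed I.

IV, I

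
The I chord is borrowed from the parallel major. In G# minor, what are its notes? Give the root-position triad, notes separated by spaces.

G# B# D#

I is built on scale degree 1, which is G# in both G# minor and its parallel. In G# major the chord on G# is G#–B#–D#.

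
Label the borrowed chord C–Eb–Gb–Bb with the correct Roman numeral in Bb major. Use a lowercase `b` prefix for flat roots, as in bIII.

The root C is the diatonic 2nd degree of Bb major; the borrowing shows in the chord quality. Diatonically Bb major has Cm (ii) on that degree; C–Eb–Gb–Bb is instead the half-diminished-seventh chord native to Bb minor, so it takes the label iiø7.

iiø7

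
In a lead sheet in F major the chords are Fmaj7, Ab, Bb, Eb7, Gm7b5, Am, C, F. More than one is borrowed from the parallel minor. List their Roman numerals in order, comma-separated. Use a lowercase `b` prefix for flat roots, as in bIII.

The diatonic triads in F major are F, Gm, Am, Bb, C, Dm, Edim. Fmaj7, Bb, Am, C and F all belong to that set. Ab (Ab–C–Eb) doesn't fit — on degree 3 F major would have Am (iii). Ab is the degree-3 chord of F minor, so it is the borrowed bIII. Eb7 (Eb–G–Bb–Db) is not: scale degree 7 in F major carries Edim (vii°). In F minor the chord on that degree is Eb7, so here it functions as bVII7, borrowed from the parallel minor. Gm7b5 (G–Bb–Db–F) is not: scale degree 2 in F major carries Gm (ii). In F minor the chord on that degree is Gm7b5, so here it functions as iiø7, borrowed from the parallel minor.

bIII, bVII7, iiø7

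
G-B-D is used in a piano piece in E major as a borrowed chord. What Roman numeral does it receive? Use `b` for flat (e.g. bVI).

bIII

In E major scale degree 3 is G#; G is its lowered form, from E minor. Diatonically E major has G#m (iii) on that degree; G–B–D is instead the major chord native to E minor, so it takes the label bIII.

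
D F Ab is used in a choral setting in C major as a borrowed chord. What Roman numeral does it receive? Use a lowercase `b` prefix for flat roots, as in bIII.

D is scale degree 2 in C major. The diatonic chord on degree 2 would be Dm (ii), but D–F–Ab is the diminished chord from C minor. As a borrowed chord it is labeled ii°.

ii°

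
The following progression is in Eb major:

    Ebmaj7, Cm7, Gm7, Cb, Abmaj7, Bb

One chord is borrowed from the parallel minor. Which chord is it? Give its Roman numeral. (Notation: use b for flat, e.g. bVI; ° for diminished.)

In Eb major the diatonic chords are Eb, Fm, Gm, Ab, Bb, Cm, Ddim. Ebmaj7, Cm7, Gm7, Abmaj7 and Bb are all diatonic. Cb (Cb–Eb–Gb) is not: scale degree 6 in Eb major carries Cm (vi). In Eb minor the chord on that degree is Cb, so here it functions as bVI, borrowed from the parallel minor.

bVI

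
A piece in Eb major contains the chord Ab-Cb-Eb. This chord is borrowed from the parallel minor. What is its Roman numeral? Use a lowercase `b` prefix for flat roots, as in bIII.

iv

Ab is scale degree 4 in Eb major. Ab–Cb–Eb is a minor chord — the form found in Eb minor, not the diatonic IV (Ab). Borrowed into Eb major it is written iv.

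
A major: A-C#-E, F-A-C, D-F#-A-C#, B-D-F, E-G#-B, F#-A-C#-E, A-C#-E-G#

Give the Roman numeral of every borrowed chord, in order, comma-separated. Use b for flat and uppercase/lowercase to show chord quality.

A major has the diatonic set A, Bm, C#m, D, E, F#m, G#dim. Of the given chords, A–C#–E = A, D–F#–A–C# = Dmaj7, E–G#–B = E, F#–A–C#–E = F#m7 and A–C#–E–G# = Amaj7 are diatonic. F–A–C doesn't fit — on degree 6 A major would have F#m (vi). F is the degree-6 chord of A minor, so it is the borrowed bVI. B–D–F doesn't fit — on degree 2 A major would have Bm (ii). Bdim is the degree-2 chord of A minor, so it is the borrowed ii°.

bVI, ii°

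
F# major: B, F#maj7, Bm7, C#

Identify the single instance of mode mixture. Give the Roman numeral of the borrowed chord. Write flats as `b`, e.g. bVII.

iv7

In F# major the diatonic chords are F#, G#m, A#m, B, C#, D#m, E#dim. B, F#maj7 and C# all belong to that set. Bm7 (B–D–F#–A) doesn't fit — on degree 4 F# major would have B (IV). Bm7 is the degree-4 chord of F# minor, so it is the borrowed iv7.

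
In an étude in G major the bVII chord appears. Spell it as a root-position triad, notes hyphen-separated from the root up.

Scale degree 7 in G major is F#. bVII uses the lowered form, F, taken from G minor. Building the major chord from the parallel minor on F: F–A–C.

F-A-C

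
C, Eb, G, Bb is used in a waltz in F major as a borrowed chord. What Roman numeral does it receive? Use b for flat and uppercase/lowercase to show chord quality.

v7

The root C is the diatonic 5th degree of F major; the borrowing shows in the chord quality. Diatonically F major has C (V) on that degree; C–Eb–G–Bb is instead the minor-seventh chord native to F minor, so it takes the label v7.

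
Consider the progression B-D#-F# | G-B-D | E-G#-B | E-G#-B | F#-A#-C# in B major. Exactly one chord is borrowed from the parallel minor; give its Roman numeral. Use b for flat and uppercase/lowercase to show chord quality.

The diatonic triads in B major are B, C#m, D#m, E, F#, G#m, A#dim. B–D#–F# = B, E–G#–B = E and F#–A#–C# = F# all belong to that set. But G–B–D is foreign: the diatonic vi on degree 6 is G#m, whereas G comes from B minor. It is labeled bVI.

bVI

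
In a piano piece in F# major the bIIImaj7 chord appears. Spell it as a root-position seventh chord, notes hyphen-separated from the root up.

Scale degree 3 in F# major is A#. bIIImaj7 uses the lowered form, A, taken from F# minor. Stacking thirds in F# minor on A gives A–C#–E–G#.

A-C#-E-G#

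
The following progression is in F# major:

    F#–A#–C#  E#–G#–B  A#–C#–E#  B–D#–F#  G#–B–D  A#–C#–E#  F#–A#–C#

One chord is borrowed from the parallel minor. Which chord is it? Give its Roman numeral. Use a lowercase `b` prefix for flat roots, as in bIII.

In F# major the diatonic chords are F#, G#m, A#m, B, C#, D#m, E#dim. F#–A#–C# = F#, E#–G#–B = E#dim, A#–C#–E# = A#m and B–D#–F# = B all belong to that set. But G#–B–D is foreign: the diatonic ii on degree 2 is G#m, whereas G#dim comes from F# minor. It is labeled ii°.

ii°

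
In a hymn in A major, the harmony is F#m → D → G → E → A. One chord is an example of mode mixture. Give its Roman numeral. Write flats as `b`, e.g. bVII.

The diatonic triads in A major are A, Bm, C#m, D, E, F#m, G#dim. F#m, D, E and A are all diatonic. G (G–B–D) is not: scale degree 7 in A major carries G#dim (vii°). In A minor the chord on that degree is G, so here it functions as bVII, borrowed from the parallel minor.

bVII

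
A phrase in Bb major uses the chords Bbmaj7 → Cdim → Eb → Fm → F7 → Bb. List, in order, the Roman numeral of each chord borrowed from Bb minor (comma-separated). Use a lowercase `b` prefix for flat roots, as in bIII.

ii°, v

Bb major has the diatonic set Bb, Cm, Dm, Eb, F, Gm, Adim. Bbmaj7, Eb, F7 and Bb all belong to that set. But Cdim (C–Eb–Gb) is foreign: the diatonic ii on degree 2 is Cm, whereas Cdim comes from Bb minor. It is labeled ii°. Fm (F–Ab–C) is not: scale degree 5 in Bb major carries F (V). In Bb minor the chord on that degree is Fm, so here it functions as v, borrowed from the parallel minor.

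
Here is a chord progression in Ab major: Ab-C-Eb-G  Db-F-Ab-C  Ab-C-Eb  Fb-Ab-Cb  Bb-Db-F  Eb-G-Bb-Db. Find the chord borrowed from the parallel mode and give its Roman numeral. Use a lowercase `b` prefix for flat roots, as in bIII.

The diatonic triads in Ab major are Ab, Bbm, Cm, Db, Eb, Fm, Gdim. Ab–C–Eb–G = Abmaj7, Db–F–Ab–C = Dbmaj7, Ab–C–Eb = Ab, Bb–Db–F = Bbm and Eb–G–Bb–Db = Eb7 all belong to that set. But Fb–Ab–Cb is foreign: the diatonic vi on degree 6 is Fm, whereas Fb comes from Ab minor. It is labeled bVI.

bVI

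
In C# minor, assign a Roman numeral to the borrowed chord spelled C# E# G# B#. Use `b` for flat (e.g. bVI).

The root C# is the diatonic 1st degree of C# minor; the borrowing shows in the chord quality. Diatonically C# minor has C#m (i) on that degree; C#–E#–G#–B# is instead the major-seventh chord native to C# major, so it takes the label Imaj7.

Imaj7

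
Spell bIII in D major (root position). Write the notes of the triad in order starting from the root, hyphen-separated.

The root of bIII is the lowered 3rd degree: F# becomes F. Stacking thirds in D minor on F gives F–A–C.

F-A-C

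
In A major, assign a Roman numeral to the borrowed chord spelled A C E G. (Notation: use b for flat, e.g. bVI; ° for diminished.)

The root A is the diatonic 1st degree of A major; the borrowing shows in the chord quality. A–C–E–G is a minor-seventh chord — the form found in A minor, not the diatonic I (A). Borrowed into A major it is written i7.

i7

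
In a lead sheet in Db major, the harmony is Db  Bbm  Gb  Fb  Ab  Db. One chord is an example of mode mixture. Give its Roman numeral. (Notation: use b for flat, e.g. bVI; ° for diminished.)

Db major has the diatonic set Db, Ebm, Fm, Gb, Ab, Bbm, Cdim. Db, Bbm, Gb and Ab all belong to that set. Fb (Fb–Ab–Cb) doesn't fit — on degree 3 Db major would have Fm (iii). Fb is the degree-3 chord of Db minor, so it is the borrowed bIII.

bIII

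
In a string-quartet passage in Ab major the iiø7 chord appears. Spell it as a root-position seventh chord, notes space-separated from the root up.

Bb Db Fb Ab

The root, Bb, is scale degree 2 — the same note in Ab major and Ab minor; only the chord quality changes. Stacking thirds in Ab minor on Bb gives Bb–Db–Fb–Ab.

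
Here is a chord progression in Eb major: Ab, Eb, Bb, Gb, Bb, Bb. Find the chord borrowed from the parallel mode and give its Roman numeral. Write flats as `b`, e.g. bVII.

In Eb major the diatonic chords are Eb, Fm, Gm, Ab, Bb, Cm, Ddim. Ab, Eb and Bb all belong to that set. Gb (Gb–Bb–Db) doesn't fit — on degree 3 Eb major would have Gm (iii). Gb is the degree-3 chord of Eb minor, so it is the borrowed bIII.

bIII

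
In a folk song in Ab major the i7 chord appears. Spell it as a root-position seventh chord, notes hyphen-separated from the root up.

i7 is built on scale degree 1, which is Ab in both Ab major and its parallel. In Ab minor the chord on Ab is Ab–Cb–Eb–Gb.

Ab-Cb-Eb-Gb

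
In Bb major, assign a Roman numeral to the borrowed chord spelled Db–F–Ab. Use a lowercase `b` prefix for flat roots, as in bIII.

The root Db is the lowered 3rd scale degree — diatonically Bb major has D there. Db–F–Ab is a major chord — the form found in Bb minor, not the diatonic iii (Dm). Borrowed into Bb major it is written bIII.

bIII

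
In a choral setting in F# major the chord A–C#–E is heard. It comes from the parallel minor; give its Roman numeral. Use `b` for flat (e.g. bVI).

In F# major scale degree 3 is A#; A is its lowered form, from F# minor. The diatonic chord on degree 3 would be A#m (iii), but A–C#–E is the major chord from F# minor. As a borrowed chord it is labeled bIII.

bIII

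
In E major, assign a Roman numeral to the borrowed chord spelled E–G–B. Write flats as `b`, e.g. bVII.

i

The root E is the diatonic 1st degree of E major; the borrowing shows in the chord quality. Diatonically E major has E (I) on that degree; E–G–B is instead the minor chord native to E minor, so it takes the label i.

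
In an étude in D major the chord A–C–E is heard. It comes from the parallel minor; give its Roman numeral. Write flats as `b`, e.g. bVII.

v

The root A is the diatonic 5th degree of D major; the borrowing shows in the chord quality. Diatonically D major has A (V) on that degree; A–C–E is instead the minor chord native to D minor, so it takes the label v.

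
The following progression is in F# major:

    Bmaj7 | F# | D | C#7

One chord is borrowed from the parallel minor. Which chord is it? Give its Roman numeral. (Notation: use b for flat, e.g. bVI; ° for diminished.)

bVI

F# major has the diatonic set F#, G#m, A#m, B, C#, D#m, E#dim. Bmaj7, F# and C#7 are all diatonic. D (D–F#–A) doesn't fit — on degree 6 F# major would have D#m (vi). D is the degree-6 chord of F# minor, so it is the borrowed bVI.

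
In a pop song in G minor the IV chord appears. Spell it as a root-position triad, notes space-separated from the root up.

C E G

IV is built on scale degree 4, which is C in both G minor and its parallel. Building the major chord from the parallel major on C: C–E–G.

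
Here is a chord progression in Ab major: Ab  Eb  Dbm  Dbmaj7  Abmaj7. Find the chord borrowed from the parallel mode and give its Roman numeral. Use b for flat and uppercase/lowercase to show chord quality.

The diatonic triads in Ab major are Ab, Bbm, Cm, Db, Eb, Fm, Gdim. Ab, Eb, Dbmaj7 and Abmaj7 are all diatonic. Dbm (Db–Fb–Ab) doesn't fit — on degree 4 Ab major would have Db (IV). Dbm is the degree-4 chord of Ab minor, so it is the borrowed iv.

iv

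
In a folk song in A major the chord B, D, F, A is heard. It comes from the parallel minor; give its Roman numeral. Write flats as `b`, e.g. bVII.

The root B is the diatonic 2nd degree of A major; the borrowing shows in the chord quality. B–D–F–A is a half-diminished-seventh chord — the form found in A minor, not the diatonic ii (Bm). Borrowed into A major it is written iiø7.

iiø7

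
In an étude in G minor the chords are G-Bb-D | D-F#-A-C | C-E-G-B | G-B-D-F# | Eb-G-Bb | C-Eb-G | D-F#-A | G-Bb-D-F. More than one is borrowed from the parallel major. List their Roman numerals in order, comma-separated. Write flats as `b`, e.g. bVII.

IVmaj7, Imaj7

G minor has the diatonic set Gm, Adim, Bb, Cm, D, Eb, F (with V from harmonic minor). G–Bb–D = Gm, D–F#–A–C = D7, Eb–G–Bb = Eb, C–Eb–G = Cm, D–F#–A = D and G–Bb–D–F = Gm7 all belong to that set. But C–E–G–B is foreign: the diatonic iv on degree 4 is Cm, whereas Cmaj7 comes from G major. It is labeled IVmaj7. G–B–D–F# is not: scale degree 1 in G minor carries Gm (i). In G major the chord on that degree is Gmaj7, so here it functions as Imaj7, borrowed from the parallel major.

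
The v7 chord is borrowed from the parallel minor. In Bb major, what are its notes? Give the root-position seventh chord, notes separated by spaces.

F Ab C Eb

v7 is built on scale degree 5, which is F in both Bb major and its parallel. Stacking thirds in Bb minor on F gives F–Ab–C–Eb.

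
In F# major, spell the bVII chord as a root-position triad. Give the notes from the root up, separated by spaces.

E G# B

The root of bVII is the lowered 7th degree: E# becomes E. Stacking thirds in F# minor on E gives E–G#–B.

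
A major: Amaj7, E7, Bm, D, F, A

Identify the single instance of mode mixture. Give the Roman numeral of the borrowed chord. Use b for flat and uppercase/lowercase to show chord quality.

In A major the diatonic chords are A, Bm, C#m, D, E, F#m, G#dim. Amaj7, E7, Bm, D and A are all diatonic. But F (F–A–C) is foreign: the diatonic vi on degree 6 is F#m, whereas F comes from A minor. It is labeled bVI.

bVI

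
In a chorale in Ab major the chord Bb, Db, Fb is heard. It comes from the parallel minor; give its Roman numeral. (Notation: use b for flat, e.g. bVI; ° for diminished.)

Bb is scale degree 2 in Ab major. Diatonically Ab major has Bbm (ii) on that degree; Bb–Db–Fb is instead the diminished chord native to Ab minor, so it takes the label ii°.

ii°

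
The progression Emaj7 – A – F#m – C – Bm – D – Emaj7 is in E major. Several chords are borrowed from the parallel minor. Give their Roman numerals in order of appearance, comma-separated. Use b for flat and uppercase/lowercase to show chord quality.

E major has the diatonic set E, F#m, G#m, A, B, C#m, D#dim. Of the given chords, Emaj7, A and F#m are diatonic. C (C–E–G) is not: scale degree 6 in E major carries C#m (vi). In E minor the chord on that degree is C, so here it functions as bVI, borrowed from the parallel minor. Bm (B–D–F#) is not: scale degree 5 in E major carries B (V). In E minor the chord on that degree is Bm, so here it functions as v, borrowed from the parallel minor. D (D–F#–A) doesn't fit — on degree 7 E major would have D#dim (vii°). D is the degree-7 chord of E minor, so it is the borrowed bVII.

bVI, v, bVII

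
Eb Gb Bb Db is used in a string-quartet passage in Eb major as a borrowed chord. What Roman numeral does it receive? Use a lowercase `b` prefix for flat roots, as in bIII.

The root Eb is the diatonic 1st degree of Eb major; the borrowing shows in the chord quality. Diatonically Eb major has Eb (I) on that degree; Eb–Gb–Bb–Db is instead the minor-seventh chord native to Eb minor, so it takes the label i7.

i7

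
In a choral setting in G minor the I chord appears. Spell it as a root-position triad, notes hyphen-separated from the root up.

G-B-D

I is built on scale degree 1, which is G in both G minor and its parallel. Stacking thirds in G major on G gives G–B–D.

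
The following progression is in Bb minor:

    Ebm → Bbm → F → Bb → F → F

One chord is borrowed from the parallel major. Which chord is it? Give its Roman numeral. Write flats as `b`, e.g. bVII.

I

Bb minor has the diatonic set Bbm, Cdim, Db, Ebm, F, Gb, Ab (with V from harmonic minor). Of the given chords, Ebm, Bbm and F are diatonic. Bb (Bb–D–F) doesn't fit — on degree 1 Bb minor would have Bbm (i). Bb is the degree-1 chord of Bb major, so it is the borrowed I.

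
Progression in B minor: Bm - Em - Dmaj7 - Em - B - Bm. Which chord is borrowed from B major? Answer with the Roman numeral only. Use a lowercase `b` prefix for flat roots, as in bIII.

I

In B minor (with V from harmonic minor) the diatonic chords are Bm, C#dim, D, Em, F#, G, A. Bm, Em and Dmaj7 are all diatonic. But B (B–D#–F#) is foreign: the diatonic i on degree 1 is Bm, whereas B comes from B major. It is labeled I.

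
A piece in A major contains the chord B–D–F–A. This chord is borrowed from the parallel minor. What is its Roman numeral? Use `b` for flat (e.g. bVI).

The root B is the diatonic 2nd degree of A major; the borrowing shows in the chord quality. The diatonic chord on degree 2 would be Bm (ii), but B–D–F–A is the half-diminished-seventh chord from A minor. As a borrowed chord it is labeled iiø7.

iiø7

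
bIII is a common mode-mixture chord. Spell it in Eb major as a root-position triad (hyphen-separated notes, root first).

Scale degree 3 in Eb major is G. bIII uses the lowered form, Gb, taken from Eb minor. Stacking thirds in Eb minor on Gb gives Gb–Bb–Db.

Gb-Bb-Db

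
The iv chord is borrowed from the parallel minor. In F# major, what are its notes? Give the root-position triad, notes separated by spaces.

iv is built on scale degree 4, which is B in both F# major and its parallel. Building the minor chord from the parallel minor on B: B–D–F#.

B D F#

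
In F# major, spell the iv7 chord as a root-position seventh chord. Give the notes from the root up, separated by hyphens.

B-D-F#-A

The root, B, is scale degree 4 — the same note in F# major and F# minor; only the chord quality changes. Stacking thirds in F# minor on B gives B–D–F#–A.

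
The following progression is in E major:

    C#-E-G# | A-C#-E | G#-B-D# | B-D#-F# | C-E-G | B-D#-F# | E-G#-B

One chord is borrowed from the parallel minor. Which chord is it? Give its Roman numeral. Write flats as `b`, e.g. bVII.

The diatonic triads in E major are E, F#m, G#m, A, B, C#m, D#dim. C#–E–G# = C#m, A–C#–E = A, G#–B–D# = G#m, B–D#–F# = B and E–G#–B = E all belong to that set. C–E–G doesn't fit — on degree 6 E major would have C#m (vi). C is the degree-6 chord of E minor, so it is the borrowed bVI.

bVI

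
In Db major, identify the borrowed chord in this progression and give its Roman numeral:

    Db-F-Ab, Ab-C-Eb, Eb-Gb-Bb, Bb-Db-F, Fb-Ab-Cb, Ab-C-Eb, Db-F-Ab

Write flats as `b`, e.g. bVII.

Db major has the diatonic set Db, Ebm, Fm, Gb, Ab, Bbm, Cdim. Db–F–Ab = Db, Ab–C–Eb = Ab, Eb–Gb–Bb = Ebm and Bb–Db–F = Bbm are all diatonic. Fb–Ab–Cb is not: scale degree 3 in Db major carries Fm (iii). In Db minor the chord on that degree is Fb, so here it functions as bIII, borrowed from the parallel minor.

bIII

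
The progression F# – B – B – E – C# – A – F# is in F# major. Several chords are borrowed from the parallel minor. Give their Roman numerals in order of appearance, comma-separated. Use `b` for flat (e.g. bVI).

bVII, bIII

In F# major the diatonic chords are F#, G#m, A#m, B, C#, D#m, E#dim. F#, B and C# all belong to that set. E (E–G#–B) doesn't fit — on degree 7 F# major would have E#dim (vii°). E is the degree-7 chord of F# minor, so it is the borrowed bVII. But A (A–C#–E) is foreign: the diatonic iii on degree 3 is A#m, whereas A comes from F# minor. It is labeled bIII.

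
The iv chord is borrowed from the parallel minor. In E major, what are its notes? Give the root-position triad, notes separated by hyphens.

A-C-E

The root, A, is scale degree 4 — the same note in E major and E minor; only the chord quality changes. In E minor the chord on A is A–C–E.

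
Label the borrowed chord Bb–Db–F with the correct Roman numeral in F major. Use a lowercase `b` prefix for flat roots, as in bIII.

iv

Bb is scale degree 4 in F major. Bb–Db–F is a minor chord — the form found in F minor, not the diatonic IV (Bb). Borrowed into F major it is written iv.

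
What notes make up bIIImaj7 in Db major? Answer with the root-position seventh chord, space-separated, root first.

Fb Ab Cb Eb

Scale degree 3 in Db major is F. bIIImaj7 uses the lowered form, Fb, taken from Db minor. Stacking thirds in Db minor on Fb gives Fb–Ab–Cb–Eb.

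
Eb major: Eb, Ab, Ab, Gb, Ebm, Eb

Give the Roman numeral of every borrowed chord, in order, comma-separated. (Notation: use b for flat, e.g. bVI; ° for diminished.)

The diatonic triads in Eb major are Eb, Fm, Gm, Ab, Bb, Cm, Ddim. Eb and Ab are both diatonic. But Gb (Gb–Bb–Db) is foreign: the diatonic iii on degree 3 is Gm, whereas Gb comes from Eb minor. It is labeled bIII. Ebm (Eb–Gb–Bb) doesn't fit — on degree 1 Eb major would have Eb (I). Ebm is the degree-1 chord of Eb minor, so it is the borrowed i.

bIII, i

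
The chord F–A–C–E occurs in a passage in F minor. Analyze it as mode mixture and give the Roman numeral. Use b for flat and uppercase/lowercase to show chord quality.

The root F is the diatonic 1st degree of F minor; the borrowing shows in the chord quality. F–A–C–E is a major-seventh chord — the form found in F major, not the diatonic i (Fm). Borrowed into F minor it is written Imaj7.

Imaj7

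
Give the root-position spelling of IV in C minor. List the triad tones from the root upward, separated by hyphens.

The root, F, is scale degree 4 — the same note in C minor and C major; only the chord quality changes. Stacking thirds in C major on F gives F–A–C.

F-A-C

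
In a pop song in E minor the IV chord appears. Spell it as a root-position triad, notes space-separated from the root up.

IV is built on scale degree 4, which is A in both E minor and its parallel. In E major the chord on A is A–C#–E.

A C# E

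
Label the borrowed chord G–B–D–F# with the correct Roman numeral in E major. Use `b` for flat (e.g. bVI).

bIIImaj7

In E major scale degree 3 is G#; G is its lowered form, from E minor. G–B–D–F# is a major-seventh chord — the form found in E minor, not the diatonic iii (G#m). Borrowed into E major it is written bIIImaj7.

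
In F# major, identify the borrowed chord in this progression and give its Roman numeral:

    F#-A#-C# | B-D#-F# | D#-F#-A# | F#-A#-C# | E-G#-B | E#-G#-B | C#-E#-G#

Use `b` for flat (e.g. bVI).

The diatonic triads in F# major are F#, G#m, A#m, B, C#, D#m, E#dim. F#–A#–C# = F#, B–D#–F# = B, D#–F#–A# = D#m, E#–G#–B = E#dim and C#–E#–G# = C# are all diatonic. But E–G#–B is foreign: the diatonic vii° on degree 7 is E#dim, whereas E comes from F# minor. It is labeled bVII.

bVII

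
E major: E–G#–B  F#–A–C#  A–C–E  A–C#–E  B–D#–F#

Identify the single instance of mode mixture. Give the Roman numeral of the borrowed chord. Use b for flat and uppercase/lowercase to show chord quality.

In E major the diatonic chords are E, F#m, G#m, A, B, C#m, D#dim. E–G#–B = E, F#–A–C# = F#m, A–C#–E = A and B–D#–F# = B all belong to that set. A–C–E is not: scale degree 4 in E major carries A (IV). In E minor the chord on that degree is Am, so here it functions as iv, borrowed from the parallel minor.

iv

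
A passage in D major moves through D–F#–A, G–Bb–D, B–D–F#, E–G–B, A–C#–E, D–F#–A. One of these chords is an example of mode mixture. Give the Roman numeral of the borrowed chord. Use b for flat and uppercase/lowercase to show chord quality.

iv

In D major the diatonic chords are D, Em, F#m, G, A, Bm, C#dim. D–F#–A = D, B–D–F# = Bm, E–G–B = Em and A–C#–E = A are all diatonic. G–Bb–D is not: scale degree 4 in D major carries G (IV). In D minor the chord on that degree is Gm, so here it functions as iv, borrowed from the parallel minor.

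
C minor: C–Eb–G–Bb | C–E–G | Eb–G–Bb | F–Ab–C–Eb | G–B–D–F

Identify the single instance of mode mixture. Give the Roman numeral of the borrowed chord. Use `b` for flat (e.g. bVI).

The diatonic triads in C minor (with V from harmonic minor) are Cm, Ddim, Eb, Fm, G, Ab, Bb. C–Eb–G–Bb = Cm7, Eb–G–Bb = Eb, F–Ab–C–Eb = Fm7 and G–B–D–F = G7 are all diatonic. But C–E–G is foreign: the diatonic i on degree 1 is Cm, whereas C comes from C major. It is labeled I.

I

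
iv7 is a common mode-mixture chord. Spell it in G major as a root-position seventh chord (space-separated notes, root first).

The root, C, is scale degree 4 — the same note in G major and G minor; only the chord quality changes. Stacking thirds in G minor on C gives C–Eb–G–Bb.

C Eb G Bb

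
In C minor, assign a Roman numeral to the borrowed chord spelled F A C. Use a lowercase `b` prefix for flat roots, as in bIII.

IV

F is scale degree 4 in C minor. F–A–C is a major chord — the form found in C major, not the diatonic iv (Fm). Borrowed into C minor it is written IV.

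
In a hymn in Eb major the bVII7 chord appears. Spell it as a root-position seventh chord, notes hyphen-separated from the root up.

The root of bVII7 is the lowered 7th degree: D becomes Db. Building the dominant-seventh chord from the parallel minor on Db: Db–F–Ab–Cb.

Db-F-Ab-Cb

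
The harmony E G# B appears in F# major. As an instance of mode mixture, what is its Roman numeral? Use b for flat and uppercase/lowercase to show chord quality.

bVII

E is the lowered form of scale degree 7 in F# major (the diatonic degree 7 is E#). The diatonic chord on degree 7 would be E#dim (vii°), but E–G#–B is the major chord from F# minor. As a borrowed chord it is labeled bVII.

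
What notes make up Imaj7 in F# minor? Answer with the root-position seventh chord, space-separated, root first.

F# A# C# E#

The root, F#, is scale degree 1 — the same note in F# minor and F# major; only the chord quality changes. Stacking thirds in F# major on F# gives F#–A#–C#–E#.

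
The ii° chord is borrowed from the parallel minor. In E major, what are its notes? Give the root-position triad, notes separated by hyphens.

F#-A-C

ii° is built on scale degree 2, which is F# in both E major and its parallel. In E minor the chord on F# is F#–A–C.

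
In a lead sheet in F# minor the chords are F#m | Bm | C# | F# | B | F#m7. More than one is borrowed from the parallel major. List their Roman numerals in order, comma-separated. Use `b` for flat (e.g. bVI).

In F# minor (with V from harmonic minor) the diatonic chords are F#m, G#dim, A, Bm, C#, D, E. F#m, Bm, C# and F#m7 are all diatonic. But F# (F#–A#–C#) is foreign: the diatonic i on degree 1 is F#m, whereas F# comes from F# major. It is labeled I. B (B–D#–F#) is not: scale degree 4 in F# minor carries Bm (iv). In F# major the chord on that degree is B, so here it functions as IV, borrowed from the parallel major.

I, IV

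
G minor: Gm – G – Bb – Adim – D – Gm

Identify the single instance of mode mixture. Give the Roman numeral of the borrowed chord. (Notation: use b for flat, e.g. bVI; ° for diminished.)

I

The diatonic triads in G minor (with V from harmonic minor) are Gm, Adim, Bb, Cm, D, Eb, F. Of the given chords, Gm, Bb, Adim and D are diatonic. But G (G–B–D) is foreign: the diatonic i on degree 1 is Gm, whereas G comes from G major. It is labeled I.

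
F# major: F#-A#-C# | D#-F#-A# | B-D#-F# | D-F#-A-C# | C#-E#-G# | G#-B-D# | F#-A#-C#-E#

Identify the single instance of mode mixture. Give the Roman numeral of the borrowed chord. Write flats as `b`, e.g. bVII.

bVImaj7

In F# major the diatonic chords are F#, G#m, A#m, B, C#, D#m, E#dim. F#–A#–C# = F#, D#–F#–A# = D#m, B–D#–F# = B, C#–E#–G# = C#, G#–B–D# = G#m and F#–A#–C#–E# = F#maj7 all belong to that set. D–F#–A–C# is not: scale degree 6 in F# major carries D#m (vi). In F# minor the chord on that degree is Dmaj7, so here it functions as bVImaj7, borrowed from the parallel minor.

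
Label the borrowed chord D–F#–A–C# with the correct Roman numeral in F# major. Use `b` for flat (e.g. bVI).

In F# major scale degree 6 is D#; D is its lowered form, from F# minor. D–F#–A–C# is a major-seventh chord — the form found in F# minor, not the diatonic vi (D#m). Borrowed into F# major it is written bVImaj7.

bVImaj7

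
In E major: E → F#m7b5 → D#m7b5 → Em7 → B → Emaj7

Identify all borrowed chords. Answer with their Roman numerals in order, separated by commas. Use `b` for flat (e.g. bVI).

iiø7, i7

The diatonic triads in E major are E, F#m, G#m, A, B, C#m, D#dim. E, D#m7b5, B and Emaj7 are all diatonic. F#m7b5 (F#–A–C–E) doesn't fit — on degree 2 E major would have F#m (ii). F#m7b5 is the degree-2 chord of E minor, so it is the borrowed iiø7. Em7 (E–G–B–D) is not: scale degree 1 in E major carries E (I). In E minor the chord on that degree is Em7, so here it functions as i7, borrowed from the parallel minor.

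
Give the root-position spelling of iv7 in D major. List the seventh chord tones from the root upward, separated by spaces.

G Bb D F

The root, G, is scale degree 4 — the same note in D major and D minor; only the chord quality changes. In D minor the chord on G is G–Bb–D–F.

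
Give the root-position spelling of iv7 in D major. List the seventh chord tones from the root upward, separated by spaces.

G Bb D F

iv7 is built on scale degree 4, which is G in both D major and its parallel. Stacking thirds in D minor on G gives G–Bb–D–F.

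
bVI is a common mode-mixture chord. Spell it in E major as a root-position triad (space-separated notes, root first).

C E G

bVI is built on the lowered scale degree 6. In E major degree 6 is C#; lowered it becomes C. In E minor the chord on C is C–E–G.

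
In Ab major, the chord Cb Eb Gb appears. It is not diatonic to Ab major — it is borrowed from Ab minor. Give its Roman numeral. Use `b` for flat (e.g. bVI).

bIII

The root Cb is the lowered 3rd scale degree — diatonically Ab major has C there. The diatonic chord on degree 3 would be Cm (iii), but Cb–Eb–Gb is the major chord from Ab minor. As a borrowed chord it is labeled bIII.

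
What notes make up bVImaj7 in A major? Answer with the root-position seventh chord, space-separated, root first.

F A C E

bVImaj7 is built on the lowered scale degree 6. In A major degree 6 is F#; lowered it becomes F. Building the major-seventh chord from the parallel minor on F: F–A–C–E.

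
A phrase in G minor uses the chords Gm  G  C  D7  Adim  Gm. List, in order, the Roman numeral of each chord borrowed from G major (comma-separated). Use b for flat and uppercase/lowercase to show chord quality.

I, IV

The diatonic triads in G minor (with V from harmonic minor) are Gm, Adim, Bb, Cm, D, Eb, F. Gm, D7 and Adim are all diatonic. But G (G–B–D) is foreign: the diatonic i on degree 1 is Gm, whereas G comes from G major. It is labeled I. C (C–E–G) is not: scale degree 4 in G minor carries Cm (iv). In G major the chord on that degree is C, so here it functions as IV, borrowed from the parallel major.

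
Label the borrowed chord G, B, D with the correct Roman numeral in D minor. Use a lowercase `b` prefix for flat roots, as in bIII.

IV

G is scale degree 4 in D minor. The diatonic chord on degree 4 would be Gm (iv), but G–B–D is the major chord from D major. As a borrowed chord it is labeled IV.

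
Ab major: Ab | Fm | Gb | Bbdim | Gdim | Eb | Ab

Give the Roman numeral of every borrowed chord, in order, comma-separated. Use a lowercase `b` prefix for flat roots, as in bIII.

bVII, ii°

In Ab major the diatonic chords are Ab, Bbm, Cm, Db, Eb, Fm, Gdim. Ab, Fm, Gdim and Eb all belong to that set. Gb (Gb–Bb–Db) doesn't fit — on degree 7 Ab major would have Gdim (vii°). Gb is the degree-7 chord of Ab minor, so it is the borrowed bVII. But Bbdim (Bb–Db–Fb) is foreign: the diatonic ii on degree 2 is Bbm, whereas Bbdim comes from Ab minor. It is labeled ii°.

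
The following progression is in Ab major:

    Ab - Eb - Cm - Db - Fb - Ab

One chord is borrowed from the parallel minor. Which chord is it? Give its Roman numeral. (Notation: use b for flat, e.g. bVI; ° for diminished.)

The diatonic triads in Ab major are Ab, Bbm, Cm, Db, Eb, Fm, Gdim. Ab, Eb, Cm and Db are all diatonic. But Fb (Fb–Ab–Cb) is foreign: the diatonic vi on degree 6 is Fm, whereas Fb comes from Ab minor. It is labeled bVI.

bVI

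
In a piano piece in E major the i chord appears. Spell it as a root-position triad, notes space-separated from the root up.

The root, E, is scale degree 1 — the same note in E major and E minor; only the chord quality changes. In E minor the chord on E is E–G–B.

E G B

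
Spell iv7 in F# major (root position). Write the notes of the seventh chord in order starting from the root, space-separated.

iv7 is built on scale degree 4, which is B in both F# major and its parallel. In F# minor the chord on B is B–D–F#–A.

B D F# A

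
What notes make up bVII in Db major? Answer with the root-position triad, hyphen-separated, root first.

Cb-Eb-Gb

Scale degree 7 in Db major is C. bVII uses the lowered form, Cb, taken from Db minor. In Db minor the chord on Cb is Cb–Eb–Gb.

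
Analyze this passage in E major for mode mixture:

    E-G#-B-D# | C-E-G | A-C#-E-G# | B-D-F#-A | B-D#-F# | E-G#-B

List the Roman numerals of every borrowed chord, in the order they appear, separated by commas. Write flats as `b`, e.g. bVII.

In E major the diatonic chords are E, F#m, G#m, A, B, C#m, D#dim. E–G#–B–D# = Emaj7, A–C#–E–G# = Amaj7, B–D#–F# = B and E–G#–B = E all belong to that set. C–E–G is not: scale degree 6 in E major carries C#m (vi). In E minor the chord on that degree is C, so here it functions as bVI, borrowed from the parallel minor. B–D–F#–A doesn't fit — on degree 5 E major would have B (V). Bm7 is the degree-5 chord of E minor, so it is the borrowed v7.

bVI, v7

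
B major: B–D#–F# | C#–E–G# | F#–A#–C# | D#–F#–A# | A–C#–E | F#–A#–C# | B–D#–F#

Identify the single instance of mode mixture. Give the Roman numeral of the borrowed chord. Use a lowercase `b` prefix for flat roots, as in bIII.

bVII

The diatonic triads in B major are B, C#m, D#m, E, F#, G#m, A#dim. B–D#–F# = B, C#–E–G# = C#m, F#–A#–C# = F# and D#–F#–A# = D#m are all diatonic. A–C#–E doesn't fit — on degree 7 B major would have A#dim (vii°). A is the degree-7 chord of B minor, so it is the borrowed bVII.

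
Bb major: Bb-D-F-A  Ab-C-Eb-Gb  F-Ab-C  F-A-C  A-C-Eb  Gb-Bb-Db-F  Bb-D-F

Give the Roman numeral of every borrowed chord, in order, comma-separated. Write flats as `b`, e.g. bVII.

The diatonic triads in Bb major are Bb, Cm, Dm, Eb, F, Gm, Adim. Bb–D–F–A = Bbmaj7, F–A–C = F, A–C–Eb = Adim and Bb–D–F = Bb all belong to that set. But Ab–C–Eb–Gb is foreign: the diatonic vii° on degree 7 is Adim, whereas Ab7 comes from Bb minor. It is labeled bVII7. But F–Ab–C is foreign: the diatonic V on degree 5 is F, whereas Fm comes from Bb minor. It is labeled v. Gb–Bb–Db–F is not: scale degree 6 in Bb major carries Gm (vi). In Bb minor the chord on that degree is Gbmaj7, so here it functions as bVImaj7, borrowed from the parallel minor.

bVII7, v, bVImaj7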